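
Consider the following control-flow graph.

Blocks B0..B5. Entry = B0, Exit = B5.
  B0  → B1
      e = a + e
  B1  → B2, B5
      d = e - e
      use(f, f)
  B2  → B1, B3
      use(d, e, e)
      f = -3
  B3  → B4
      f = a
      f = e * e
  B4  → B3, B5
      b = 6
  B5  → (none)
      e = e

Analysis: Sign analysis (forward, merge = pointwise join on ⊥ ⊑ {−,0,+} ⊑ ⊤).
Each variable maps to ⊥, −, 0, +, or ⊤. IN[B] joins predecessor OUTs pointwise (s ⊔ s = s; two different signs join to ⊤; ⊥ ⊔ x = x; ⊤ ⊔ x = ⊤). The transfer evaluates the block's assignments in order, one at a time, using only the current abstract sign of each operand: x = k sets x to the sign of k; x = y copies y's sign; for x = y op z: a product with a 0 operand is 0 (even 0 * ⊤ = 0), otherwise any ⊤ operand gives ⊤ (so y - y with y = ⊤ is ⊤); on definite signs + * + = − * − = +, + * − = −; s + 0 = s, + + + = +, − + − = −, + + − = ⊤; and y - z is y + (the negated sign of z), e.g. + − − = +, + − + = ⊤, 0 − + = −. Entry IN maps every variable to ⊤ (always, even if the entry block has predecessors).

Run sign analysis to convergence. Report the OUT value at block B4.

Converged values:
  B0:   IN=(all ⊤)   OUT=(all ⊤)
  B1:   IN=(all ⊤)   OUT=(all ⊤)
  B2:   IN=(all ⊤)   OUT={f:-; rest ⊤}
  B3:   IN=(all ⊤)   OUT=(all ⊤)
  B4:   IN=(all ⊤)   OUT={b:+; rest ⊤}
  B5:   IN=(all ⊤)   OUT=(all ⊤)

Merge at B4: IN[B4] = OUT[B3] = {a: ⊤, b: ⊤, c: ⊤, d: ⊤, e: ⊤, f: ⊤}
Applying B4's transfer function to that IN value gives OUT[B4] (row B4 above).

Answer: {a: ⊤, b: +, c: ⊤, d: ⊤, e: ⊤, f: ⊤}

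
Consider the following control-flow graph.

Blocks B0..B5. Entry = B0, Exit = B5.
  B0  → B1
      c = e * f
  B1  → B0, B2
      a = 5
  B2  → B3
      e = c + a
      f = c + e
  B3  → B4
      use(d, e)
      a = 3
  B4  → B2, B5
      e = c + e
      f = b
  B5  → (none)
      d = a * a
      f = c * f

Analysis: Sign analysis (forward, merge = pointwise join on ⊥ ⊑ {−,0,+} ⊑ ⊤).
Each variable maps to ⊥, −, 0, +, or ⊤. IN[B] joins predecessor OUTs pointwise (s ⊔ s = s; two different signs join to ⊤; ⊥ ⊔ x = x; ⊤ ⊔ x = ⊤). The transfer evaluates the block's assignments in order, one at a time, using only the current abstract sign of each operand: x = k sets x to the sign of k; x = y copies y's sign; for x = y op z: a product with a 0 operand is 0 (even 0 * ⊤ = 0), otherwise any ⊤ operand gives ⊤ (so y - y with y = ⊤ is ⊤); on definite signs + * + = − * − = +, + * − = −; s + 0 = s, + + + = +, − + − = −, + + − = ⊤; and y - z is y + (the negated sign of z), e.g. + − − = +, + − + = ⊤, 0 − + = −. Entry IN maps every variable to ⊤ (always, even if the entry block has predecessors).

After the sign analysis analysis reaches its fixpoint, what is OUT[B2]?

Answer: {a: +, b: ⊤, c: ⊤, d: ⊤, e: ⊤, f: ⊤}

Derivation:
Per-block solution:
  B0:  IN=(all ⊤)  OUT=(all ⊤)
  B1:  IN=(all ⊤)  OUT={a:+; rest ⊤}
  B2:  IN={a:+; rest ⊤}  OUT={a:+; rest ⊤}
  B3:  IN={a:+; rest ⊤}  OUT={a:+; rest ⊤}
  B4:  IN={a:+; rest ⊤}  OUT={a:+; rest ⊤}
  B5:  IN={a:+; rest ⊤}  OUT={a:+, d:+; rest ⊤}

Merge at B2: IN[B2] = OUT[B1] ⊔ OUT[B4] = {a: +, b: ⊤, c: ⊤, d: ⊤, e: ⊤, f: ⊤}
Applying B2's transfer function to that IN value gives OUT[B2] (row B2 above).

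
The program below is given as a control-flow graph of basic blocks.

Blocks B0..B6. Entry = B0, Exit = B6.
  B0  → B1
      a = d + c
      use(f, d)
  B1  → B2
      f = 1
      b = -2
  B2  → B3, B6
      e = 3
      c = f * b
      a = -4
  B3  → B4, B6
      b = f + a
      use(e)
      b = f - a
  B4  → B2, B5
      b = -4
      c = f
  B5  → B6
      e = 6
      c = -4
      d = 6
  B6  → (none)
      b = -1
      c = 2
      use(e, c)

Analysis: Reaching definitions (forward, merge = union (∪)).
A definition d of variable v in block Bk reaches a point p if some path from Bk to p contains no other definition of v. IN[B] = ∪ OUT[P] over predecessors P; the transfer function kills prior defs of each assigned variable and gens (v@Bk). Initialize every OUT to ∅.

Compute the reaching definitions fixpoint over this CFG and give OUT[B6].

Converged values:
  B0:   IN={}   OUT={a@B0}
  B1:   IN={a@B0}   OUT={a@B0, b@B1, f@B1}
  B2:   IN={a@B0, a@B2, b@B1, b@B4, c@B4, e@B2, f@B1}   OUT={a@B2, b@B1, b@B4, c@B2, e@B2, f@B1}
  B3:   IN={a@B2, b@B1, b@B4, c@B2, e@B2, f@B1}   OUT={a@B2, b@B3, c@B2, e@B2, f@B1}
  B4:   IN={a@B2, b@B3, c@B2, e@B2, f@B1}   OUT={a@B2, b@B4, c@B4, e@B2, f@B1}
  B5:   IN={a@B2, b@B4, c@B4, e@B2, f@B1}   OUT={a@B2, b@B4, c@B5, d@B5, e@B5, f@B1}
  B6:   IN={a@B2, b@B1, b@B3, b@B4, c@B2, c@B5, d@B5, e@B2, e@B5, f@B1}   OUT={a@B2, b@B6, c@B6, d@B5, e@B2, e@B5, f@B1}

Merge at B6: IN[B6] = OUT[B2] ⊔ OUT[B3] ⊔ OUT[B5] = {a@B2, b@B1, b@B3, b@B4, c@B2, c@B5, d@B5, e@B2, e@B5, f@B1}
Applying B6's transfer function to that IN value gives OUT[B6] (row B6 above).

Answer: {a@B2, b@B6, c@B6, d@B5, e@B2, e@B5, f@B1}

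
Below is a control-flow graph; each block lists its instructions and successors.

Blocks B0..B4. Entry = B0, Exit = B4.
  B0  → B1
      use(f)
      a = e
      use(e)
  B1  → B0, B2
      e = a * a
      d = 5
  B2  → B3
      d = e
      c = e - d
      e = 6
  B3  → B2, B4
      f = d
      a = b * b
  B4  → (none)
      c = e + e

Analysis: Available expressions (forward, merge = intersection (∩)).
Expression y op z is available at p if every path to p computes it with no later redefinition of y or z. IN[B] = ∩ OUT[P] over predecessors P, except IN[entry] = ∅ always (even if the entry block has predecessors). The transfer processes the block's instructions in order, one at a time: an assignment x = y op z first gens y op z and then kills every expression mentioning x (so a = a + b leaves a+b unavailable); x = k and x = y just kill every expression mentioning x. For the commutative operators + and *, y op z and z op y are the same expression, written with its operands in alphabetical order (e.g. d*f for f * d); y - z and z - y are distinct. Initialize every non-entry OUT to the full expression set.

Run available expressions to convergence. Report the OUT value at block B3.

Answer: {b*b}

Derivation:
Per-block solution:
  B0:   IN={}   OUT={}
  B1:   IN={}   OUT={a*a}
  B2:   IN={}   OUT={}
  B3:   IN={}   OUT={b*b}
  B4:   IN={b*b}   OUT={b*b, e+e}

Merge at B3: IN[B3] = OUT[B2] = {}
Applying B3's transfer function to that IN value gives OUT[B3] (row B3 above).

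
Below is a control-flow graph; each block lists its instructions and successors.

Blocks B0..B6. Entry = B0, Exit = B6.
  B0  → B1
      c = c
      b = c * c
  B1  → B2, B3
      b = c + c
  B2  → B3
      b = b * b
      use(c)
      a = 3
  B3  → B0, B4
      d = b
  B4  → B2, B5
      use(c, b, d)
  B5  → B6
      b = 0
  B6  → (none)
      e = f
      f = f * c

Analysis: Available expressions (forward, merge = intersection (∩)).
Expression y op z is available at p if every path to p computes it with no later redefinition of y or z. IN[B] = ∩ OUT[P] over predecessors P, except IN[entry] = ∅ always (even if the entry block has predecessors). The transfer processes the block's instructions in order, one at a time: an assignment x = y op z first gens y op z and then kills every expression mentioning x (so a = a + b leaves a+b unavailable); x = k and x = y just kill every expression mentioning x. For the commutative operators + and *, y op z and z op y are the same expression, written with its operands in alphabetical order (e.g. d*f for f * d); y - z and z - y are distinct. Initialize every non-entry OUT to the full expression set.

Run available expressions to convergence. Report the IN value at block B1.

Fixpoint table:
  B0: | IN={} | OUT={c*c}
  B1: | IN={c*c} | OUT={c*c, c+c}
  B2: | IN={c*c, c+c} | OUT={c*c, c+c}
  B3: | IN={c*c, c+c} | OUT={c*c, c+c}
  B4: | IN={c*c, c+c} | OUT={c*c, c+c}
  B5: | IN={c*c, c+c} | OUT={c*c, c+c}
  B6: | IN={c*c, c+c} | OUT={c*c, c+c}

Merge at B1: IN[B1] = OUT[B0] = {c*c}

Answer: {c*c}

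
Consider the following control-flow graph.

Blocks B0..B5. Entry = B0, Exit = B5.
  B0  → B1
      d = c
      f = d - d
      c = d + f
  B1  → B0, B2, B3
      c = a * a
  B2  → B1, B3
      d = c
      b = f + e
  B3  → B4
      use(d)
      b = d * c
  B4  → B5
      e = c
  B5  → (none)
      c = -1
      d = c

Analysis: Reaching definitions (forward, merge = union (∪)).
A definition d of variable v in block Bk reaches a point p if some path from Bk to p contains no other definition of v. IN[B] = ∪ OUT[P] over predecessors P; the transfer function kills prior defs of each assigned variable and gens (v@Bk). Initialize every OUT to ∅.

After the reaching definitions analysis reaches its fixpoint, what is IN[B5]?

Answer: {b@B3, c@B1, d@B0, d@B2, e@B4, f@B0}

Derivation:
Per-block solution:
  B0: | IN={b@B2, c@B1, d@B0, d@B2, f@B0} | OUT={b@B2, c@B0, d@B0, f@B0}
  B1: | IN={b@B2, c@B0, c@B1, d@B0, d@B2, f@B0} | OUT={b@B2, c@B1, d@B0, d@B2, f@B0}
  B2: | IN={b@B2, c@B1, d@B0, d@B2, f@B0} | OUT={b@B2, c@B1, d@B2, f@B0}
  B3: | IN={b@B2, c@B1, d@B0, d@B2, f@B0} | OUT={b@B3, c@B1, d@B0, d@B2, f@B0}
  B4: | IN={b@B3, c@B1, d@B0, d@B2, f@B0} | OUT={b@B3, c@B1, d@B0, d@B2, e@B4, f@B0}
  B5: | IN={b@B3, c@B1, d@B0, d@B2, e@B4, f@B0} | OUT={b@B3, c@B5, d@B5, e@B4, f@B0}

Merge at B5: IN[B5] = OUT[B4] = {b@B3, c@B1, d@B0, d@B2, e@B4, f@B0}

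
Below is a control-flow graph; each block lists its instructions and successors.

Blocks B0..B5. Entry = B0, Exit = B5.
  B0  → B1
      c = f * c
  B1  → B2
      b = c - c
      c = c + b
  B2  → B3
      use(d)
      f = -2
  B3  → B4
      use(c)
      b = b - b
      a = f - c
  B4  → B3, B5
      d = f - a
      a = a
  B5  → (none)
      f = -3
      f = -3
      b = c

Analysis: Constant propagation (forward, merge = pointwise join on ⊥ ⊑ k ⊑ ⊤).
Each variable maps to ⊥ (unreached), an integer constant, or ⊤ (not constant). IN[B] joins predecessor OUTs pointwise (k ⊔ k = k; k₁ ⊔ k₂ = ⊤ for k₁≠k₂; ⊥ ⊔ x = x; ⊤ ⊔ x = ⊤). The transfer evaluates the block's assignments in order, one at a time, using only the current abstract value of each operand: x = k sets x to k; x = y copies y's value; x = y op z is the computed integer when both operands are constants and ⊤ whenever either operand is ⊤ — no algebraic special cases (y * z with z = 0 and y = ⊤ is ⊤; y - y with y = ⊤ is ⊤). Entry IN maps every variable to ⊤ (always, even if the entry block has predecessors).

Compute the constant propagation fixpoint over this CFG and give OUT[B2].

Answer: {a: ⊤, b: ⊤, c: ⊤, d: ⊤, e: ⊤, f: -2}

Working:
Converged values:
  B0: | IN=(all ⊤) | OUT=(all ⊤)
  B1: | IN=(all ⊤) | OUT=(all ⊤)
  B2: | IN=(all ⊤) | OUT={f:-2; rest ⊤}
  B3: | IN={f:-2; rest ⊤} | OUT={f:-2; rest ⊤}
  B4: | IN={f:-2; rest ⊤} | OUT={f:-2; rest ⊤}
  B5: | IN={f:-2; rest ⊤} | OUT={f:-3; rest ⊤}

Merge at B2: IN[B2] = OUT[B1] = {a: ⊤, b: ⊤, c: ⊤, d: ⊤, e: ⊤, f: ⊤}
Applying B2's transfer function to that IN value gives OUT[B2] (row B2 above).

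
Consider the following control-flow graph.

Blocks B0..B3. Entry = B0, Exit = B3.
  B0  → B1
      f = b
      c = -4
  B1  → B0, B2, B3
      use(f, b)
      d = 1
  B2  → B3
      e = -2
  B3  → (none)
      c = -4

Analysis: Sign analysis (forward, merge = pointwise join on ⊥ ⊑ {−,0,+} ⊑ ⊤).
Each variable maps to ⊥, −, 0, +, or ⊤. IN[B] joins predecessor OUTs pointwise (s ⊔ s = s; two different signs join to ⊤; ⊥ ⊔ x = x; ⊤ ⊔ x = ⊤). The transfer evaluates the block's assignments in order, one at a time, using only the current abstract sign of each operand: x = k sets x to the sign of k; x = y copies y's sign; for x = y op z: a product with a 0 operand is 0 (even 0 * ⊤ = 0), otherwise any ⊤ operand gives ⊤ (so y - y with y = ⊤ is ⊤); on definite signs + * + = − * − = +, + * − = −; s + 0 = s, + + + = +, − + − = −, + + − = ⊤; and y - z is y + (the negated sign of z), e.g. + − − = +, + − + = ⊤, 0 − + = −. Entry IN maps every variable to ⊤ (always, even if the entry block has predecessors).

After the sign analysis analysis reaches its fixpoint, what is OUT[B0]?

Answer: {a: ⊤, b: ⊤, c: -, d: ⊤, e: ⊤, f: ⊤}

Working:
Fixpoint table:
  B0: | IN=(all ⊤) | OUT={c:-; rest ⊤}
  B1: | IN={c:-; rest ⊤} | OUT={c:-, d:+; rest ⊤}
  B2: | IN={c:-, d:+; rest ⊤} | OUT={c:-, d:+, e:-; rest ⊤}
  B3: | IN={c:-, d:+; rest ⊤} | OUT={c:-, d:+; rest ⊤}

Merge at B0 (entry node, so the boundary value (all ⊤) is joined with the incoming edge(s)): IN[B0] = (all ⊤) ⊔ OUT[B1] = {a: ⊤, b: ⊤, c: ⊤, d: ⊤, e: ⊤, f: ⊤}
Applying B0's transfer function to that IN value gives OUT[B0] (row B0 above).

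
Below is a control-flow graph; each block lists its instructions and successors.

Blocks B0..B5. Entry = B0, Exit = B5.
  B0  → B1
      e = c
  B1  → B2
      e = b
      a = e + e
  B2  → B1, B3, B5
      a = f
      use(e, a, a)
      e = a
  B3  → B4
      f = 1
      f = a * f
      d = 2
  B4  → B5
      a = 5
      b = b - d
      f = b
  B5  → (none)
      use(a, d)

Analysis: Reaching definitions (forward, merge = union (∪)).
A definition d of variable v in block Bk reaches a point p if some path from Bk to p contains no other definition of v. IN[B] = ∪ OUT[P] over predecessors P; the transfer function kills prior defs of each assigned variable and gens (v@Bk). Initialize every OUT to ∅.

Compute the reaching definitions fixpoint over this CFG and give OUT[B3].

Converged values:
  B0:   IN={}   OUT={e@B0}
  B1:   IN={a@B2, e@B0, e@B2}   OUT={a@B1, e@B1}
  B2:   IN={a@B1, e@B1}   OUT={a@B2, e@B2}
  B3:   IN={a@B2, e@B2}   OUT={a@B2, d@B3, e@B2, f@B3}
  B4:   IN={a@B2, d@B3, e@B2, f@B3}   OUT={a@B4, b@B4, d@B3, e@B2, f@B4}
  B5:   IN={a@B2, a@B4, b@B4, d@B3, e@B2, f@B4}   OUT={a@B2, a@B4, b@B4, d@B3, e@B2, f@B4}

Merge at B3: IN[B3] = OUT[B2] = {a@B2, e@B2}
Applying B3's transfer function to that IN value gives OUT[B3] (row B3 above).

Answer: {a@B2, d@B3, e@B2, f@B3}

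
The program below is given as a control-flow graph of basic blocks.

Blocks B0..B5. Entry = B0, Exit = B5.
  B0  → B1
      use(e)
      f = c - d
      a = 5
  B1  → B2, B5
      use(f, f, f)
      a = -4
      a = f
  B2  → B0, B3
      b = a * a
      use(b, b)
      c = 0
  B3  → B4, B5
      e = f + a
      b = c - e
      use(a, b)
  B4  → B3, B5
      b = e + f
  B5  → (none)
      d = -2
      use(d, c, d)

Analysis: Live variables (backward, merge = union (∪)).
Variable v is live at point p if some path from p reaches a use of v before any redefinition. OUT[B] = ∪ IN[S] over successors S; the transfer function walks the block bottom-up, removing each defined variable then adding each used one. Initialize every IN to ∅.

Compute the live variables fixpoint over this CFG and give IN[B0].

Answer: {c, d, e}

Trace:
Fixpoint table:
  B0: | IN={c, d, e} | OUT={c, d, e, f}
  B1: | IN={c, d, e, f} | OUT={a, c, d, e, f}
  B2: | IN={a, d, e, f} | OUT={a, c, d, e, f}
  B3: | IN={a, c, f} | OUT={a, c, e, f}
  B4: | IN={a, c, e, f} | OUT={a, c, f}
  B5: | IN={c} | OUT={}

Merge at B0: OUT[B0] = IN[B1] = {c, d, e, f}
Applying B0's transfer function to that OUT value gives IN[B0] (row B0 above).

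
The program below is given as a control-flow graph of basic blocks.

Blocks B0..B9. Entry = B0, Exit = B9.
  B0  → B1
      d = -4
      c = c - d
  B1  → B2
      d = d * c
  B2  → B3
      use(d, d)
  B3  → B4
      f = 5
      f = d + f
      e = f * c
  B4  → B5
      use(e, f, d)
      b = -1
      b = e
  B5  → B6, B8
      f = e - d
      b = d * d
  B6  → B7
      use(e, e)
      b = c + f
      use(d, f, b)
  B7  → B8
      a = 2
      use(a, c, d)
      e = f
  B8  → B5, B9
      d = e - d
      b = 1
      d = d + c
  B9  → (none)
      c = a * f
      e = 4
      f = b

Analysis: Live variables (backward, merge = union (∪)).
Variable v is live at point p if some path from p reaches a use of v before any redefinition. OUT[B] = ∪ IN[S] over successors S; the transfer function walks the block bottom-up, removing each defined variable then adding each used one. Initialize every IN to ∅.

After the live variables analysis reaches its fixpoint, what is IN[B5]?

Answer: {a, c, d, e}

Derivation:
Per-block solution:
  B0:  IN={a, c}  OUT={a, c, d}
  B1:  IN={a, c, d}  OUT={a, c, d}
  B2:  IN={a, c, d}  OUT={a, c, d}
  B3:  IN={a, c, d}  OUT={a, c, d, e, f}
  B4:  IN={a, c, d, e, f}  OUT={a, c, d, e}
  B5:  IN={a, c, d, e}  OUT={a, c, d, e, f}
  B6:  IN={c, d, e, f}  OUT={c, d, f}
  B7:  IN={c, d, f}  OUT={a, c, d, e, f}
  B8:  IN={a, c, d, e, f}  OUT={a, b, c, d, e, f}
  B9:  IN={a, b, f}  OUT={}

Merge at B5: OUT[B5] = IN[B6] ⊔ IN[B8] = {a, c, d, e, f}
Applying B5's transfer function to that OUT value gives IN[B5] (row B5 above).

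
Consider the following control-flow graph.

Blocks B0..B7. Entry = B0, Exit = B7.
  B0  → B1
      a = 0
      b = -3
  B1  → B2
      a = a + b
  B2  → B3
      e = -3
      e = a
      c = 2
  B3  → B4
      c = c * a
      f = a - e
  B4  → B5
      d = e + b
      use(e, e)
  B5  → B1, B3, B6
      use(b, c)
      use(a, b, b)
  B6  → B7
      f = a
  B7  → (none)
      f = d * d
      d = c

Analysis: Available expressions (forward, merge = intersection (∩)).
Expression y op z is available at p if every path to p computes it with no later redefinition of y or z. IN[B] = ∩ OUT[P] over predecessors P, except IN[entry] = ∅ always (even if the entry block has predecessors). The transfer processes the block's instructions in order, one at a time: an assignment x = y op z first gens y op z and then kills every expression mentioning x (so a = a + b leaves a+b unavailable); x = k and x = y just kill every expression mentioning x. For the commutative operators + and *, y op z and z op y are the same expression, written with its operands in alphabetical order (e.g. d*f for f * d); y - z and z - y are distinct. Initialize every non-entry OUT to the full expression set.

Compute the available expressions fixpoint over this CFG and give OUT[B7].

Answer: {a-e, b+e}

Working:
Converged values:
  B0: | IN={} | OUT={}
  B1: | IN={} | OUT={}
  B2: | IN={} | OUT={}
  B3: | IN={} | OUT={a-e}
  B4: | IN={a-e} | OUT={a-e, b+e}
  B5: | IN={a-e, b+e} | OUT={a-e, b+e}
  B6: | IN={a-e, b+e} | OUT={a-e, b+e}
  B7: | IN={a-e, b+e} | OUT={a-e, b+e}

Merge at B7: IN[B7] = OUT[B6] = {a-e, b+e}
Applying B7's transfer function to that IN value gives OUT[B7] (row B7 above).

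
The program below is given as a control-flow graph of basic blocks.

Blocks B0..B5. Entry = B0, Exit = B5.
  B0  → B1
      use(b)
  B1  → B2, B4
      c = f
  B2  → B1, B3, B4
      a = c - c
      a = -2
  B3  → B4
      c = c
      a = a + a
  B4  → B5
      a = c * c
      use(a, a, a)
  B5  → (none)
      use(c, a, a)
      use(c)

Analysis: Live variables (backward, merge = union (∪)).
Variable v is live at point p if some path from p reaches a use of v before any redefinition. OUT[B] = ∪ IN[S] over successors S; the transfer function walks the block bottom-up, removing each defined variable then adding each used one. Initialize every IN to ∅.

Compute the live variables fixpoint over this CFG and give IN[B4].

Per-block solution:
  B0:   IN={b, f}   OUT={f}
  B1:   IN={f}   OUT={c, f}
  B2:   IN={c, f}   OUT={a, c, f}
  B3:   IN={a, c}   OUT={c}
  B4:   IN={c}   OUT={a, c}
  B5:   IN={a, c}   OUT={}

Merge at B4: OUT[B4] = IN[B5] = {a, c}
Applying B4's transfer function to that OUT value gives IN[B4] (row B4 above).

Answer: {c}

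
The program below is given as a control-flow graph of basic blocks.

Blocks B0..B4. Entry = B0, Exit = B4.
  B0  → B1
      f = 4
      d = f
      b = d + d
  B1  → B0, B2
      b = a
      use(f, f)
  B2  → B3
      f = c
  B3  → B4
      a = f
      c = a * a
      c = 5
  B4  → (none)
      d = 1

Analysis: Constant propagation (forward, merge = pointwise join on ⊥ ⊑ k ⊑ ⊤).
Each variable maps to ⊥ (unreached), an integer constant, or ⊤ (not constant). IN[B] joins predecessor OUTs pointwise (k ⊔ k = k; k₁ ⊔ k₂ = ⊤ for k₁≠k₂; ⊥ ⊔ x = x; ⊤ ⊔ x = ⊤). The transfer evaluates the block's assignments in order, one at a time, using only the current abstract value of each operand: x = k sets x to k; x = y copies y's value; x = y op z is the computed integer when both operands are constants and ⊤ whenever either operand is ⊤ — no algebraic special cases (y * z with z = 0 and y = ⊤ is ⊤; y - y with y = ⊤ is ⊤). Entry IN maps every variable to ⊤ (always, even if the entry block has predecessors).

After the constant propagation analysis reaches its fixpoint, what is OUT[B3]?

Per-block solution:
  B0: | IN=(all ⊤) | OUT={b:8, d:4, f:4; rest ⊤}
  B1: | IN={b:8, d:4, f:4; rest ⊤} | OUT={d:4, f:4; rest ⊤}
  B2: | IN={d:4, f:4; rest ⊤} | OUT={d:4; rest ⊤}
  B3: | IN={d:4; rest ⊤} | OUT={c:5, d:4; rest ⊤}
  B4: | IN={c:5, d:4; rest ⊤} | OUT={c:5, d:1; rest ⊤}

Merge at B3: IN[B3] = OUT[B2] = {a: ⊤, b: ⊤, c: ⊤, d: 4, e: ⊤, f: ⊤}
Applying B3's transfer function to that IN value gives OUT[B3] (row B3 above).

Answer: {a: ⊤, b: ⊤, c: 5, d: 4, e: ⊤, f: ⊤}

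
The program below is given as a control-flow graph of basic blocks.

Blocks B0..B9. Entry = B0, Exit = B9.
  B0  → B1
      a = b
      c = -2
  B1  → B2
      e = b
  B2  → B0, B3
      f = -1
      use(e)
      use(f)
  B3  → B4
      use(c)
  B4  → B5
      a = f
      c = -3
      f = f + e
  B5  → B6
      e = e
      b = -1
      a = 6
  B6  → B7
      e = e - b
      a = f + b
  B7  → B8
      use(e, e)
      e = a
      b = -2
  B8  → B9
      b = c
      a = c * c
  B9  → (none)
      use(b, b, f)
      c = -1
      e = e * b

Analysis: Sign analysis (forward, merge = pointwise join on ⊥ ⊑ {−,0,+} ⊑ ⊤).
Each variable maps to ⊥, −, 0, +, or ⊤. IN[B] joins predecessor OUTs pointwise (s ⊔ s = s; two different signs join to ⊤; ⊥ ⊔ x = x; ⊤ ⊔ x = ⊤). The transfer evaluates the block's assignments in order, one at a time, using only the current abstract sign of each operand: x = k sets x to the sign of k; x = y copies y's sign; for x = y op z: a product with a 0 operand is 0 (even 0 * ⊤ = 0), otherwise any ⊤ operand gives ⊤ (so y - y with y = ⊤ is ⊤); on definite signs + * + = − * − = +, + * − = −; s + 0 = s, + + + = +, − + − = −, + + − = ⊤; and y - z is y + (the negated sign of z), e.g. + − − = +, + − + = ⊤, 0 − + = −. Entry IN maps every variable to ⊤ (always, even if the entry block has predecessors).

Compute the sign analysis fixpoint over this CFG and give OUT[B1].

Answer: {a: ⊤, b: ⊤, c: -, d: ⊤, e: ⊤, f: ⊤}

Trace:
Fixpoint table:
  B0:  IN=(all ⊤)  OUT={c:-; rest ⊤}
  B1:  IN={c:-; rest ⊤}  OUT={c:-; rest ⊤}
  B2:  IN={c:-; rest ⊤}  OUT={c:-, f:-; rest ⊤}
  B3:  IN={c:-, f:-; rest ⊤}  OUT={c:-, f:-; rest ⊤}
  B4:  IN={c:-, f:-; rest ⊤}  OUT={a:-, c:-; rest ⊤}
  B5:  IN={a:-, c:-; rest ⊤}  OUT={a:+, b:-, c:-; rest ⊤}
  B6:  IN={a:+, b:-, c:-; rest ⊤}  OUT={b:-, c:-; rest ⊤}
  B7:  IN={b:-, c:-; rest ⊤}  OUT={b:-, c:-; rest ⊤}
  B8:  IN={b:-, c:-; rest ⊤}  OUT={a:+, b:-, c:-; rest ⊤}
  B9:  IN={a:+, b:-, c:-; rest ⊤}  OUT={a:+, b:-, c:-; rest ⊤}

Merge at B1: IN[B1] = OUT[B0] = {a: ⊤, b: ⊤, c: -, d: ⊤, e: ⊤, f: ⊤}
Applying B1's transfer function to that IN value gives OUT[B1] (row B1 above).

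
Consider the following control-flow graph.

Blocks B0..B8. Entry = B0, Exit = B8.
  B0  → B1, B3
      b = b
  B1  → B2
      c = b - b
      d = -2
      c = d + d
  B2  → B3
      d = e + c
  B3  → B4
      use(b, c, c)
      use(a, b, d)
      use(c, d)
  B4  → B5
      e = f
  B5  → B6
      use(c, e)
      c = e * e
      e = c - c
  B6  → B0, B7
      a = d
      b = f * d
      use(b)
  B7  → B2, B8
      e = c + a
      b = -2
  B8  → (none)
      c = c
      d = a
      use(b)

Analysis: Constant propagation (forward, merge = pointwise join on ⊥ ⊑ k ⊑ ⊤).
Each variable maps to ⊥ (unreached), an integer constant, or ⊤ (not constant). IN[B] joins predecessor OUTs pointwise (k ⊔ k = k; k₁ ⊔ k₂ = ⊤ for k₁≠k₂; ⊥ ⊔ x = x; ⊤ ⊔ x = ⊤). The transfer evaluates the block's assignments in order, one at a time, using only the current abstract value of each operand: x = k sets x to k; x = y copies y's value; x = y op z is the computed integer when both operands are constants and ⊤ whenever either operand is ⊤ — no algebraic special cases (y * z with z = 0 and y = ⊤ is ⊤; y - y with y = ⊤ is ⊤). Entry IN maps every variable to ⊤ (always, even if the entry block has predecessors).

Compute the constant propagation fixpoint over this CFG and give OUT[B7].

Answer: {a: ⊤, b: -2, c: ⊤, d: ⊤, e: ⊤, f: ⊤}

Working:
Converged values:
  B0:  IN=(all ⊤)  OUT=(all ⊤)
  B1:  IN=(all ⊤)  OUT={c:-4, d:-2; rest ⊤}
  B2:  IN=(all ⊤)  OUT=(all ⊤)
  B3:  IN=(all ⊤)  OUT=(all ⊤)
  B4:  IN=(all ⊤)  OUT=(all ⊤)
  B5:  IN=(all ⊤)  OUT=(all ⊤)
  B6:  IN=(all ⊤)  OUT=(all ⊤)
  B7:  IN=(all ⊤)  OUT={b:-2; rest ⊤}
  B8:  IN={b:-2; rest ⊤}  OUT={b:-2; rest ⊤}

Merge at B7: IN[B7] = OUT[B6] = {a: ⊤, b: ⊤, c: ⊤, d: ⊤, e: ⊤, f: ⊤}
Applying B7's transfer function to that IN value gives OUT[B7] (row B7 above).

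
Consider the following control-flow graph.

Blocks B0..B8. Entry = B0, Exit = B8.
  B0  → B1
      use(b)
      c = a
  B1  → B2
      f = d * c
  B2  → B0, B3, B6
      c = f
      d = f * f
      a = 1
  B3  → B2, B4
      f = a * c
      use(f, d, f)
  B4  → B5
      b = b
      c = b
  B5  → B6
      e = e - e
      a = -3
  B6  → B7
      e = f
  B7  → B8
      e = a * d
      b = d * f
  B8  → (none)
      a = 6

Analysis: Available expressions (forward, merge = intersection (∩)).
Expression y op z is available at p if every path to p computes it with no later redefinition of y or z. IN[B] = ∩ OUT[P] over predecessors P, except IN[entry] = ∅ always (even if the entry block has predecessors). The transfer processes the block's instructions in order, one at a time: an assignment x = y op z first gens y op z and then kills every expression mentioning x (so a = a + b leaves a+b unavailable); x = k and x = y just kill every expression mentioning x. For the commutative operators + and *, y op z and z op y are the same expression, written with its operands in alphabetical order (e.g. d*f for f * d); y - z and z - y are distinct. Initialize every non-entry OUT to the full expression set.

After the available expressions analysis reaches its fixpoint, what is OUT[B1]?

Converged values:
  B0: | IN={} | OUT={}
  B1: | IN={} | OUT={c*d}
  B2: | IN={} | OUT={f*f}
  B3: | IN={f*f} | OUT={a*c}
  B4: | IN={a*c} | OUT={}
  B5: | IN={} | OUT={}
  B6: | IN={} | OUT={}
  B7: | IN={} | OUT={a*d, d*f}
  B8: | IN={a*d, d*f} | OUT={d*f}

Merge at B1: IN[B1] = OUT[B0] = {}
Applying B1's transfer function to that IN value gives OUT[B1] (row B1 above).

Answer: {c*d}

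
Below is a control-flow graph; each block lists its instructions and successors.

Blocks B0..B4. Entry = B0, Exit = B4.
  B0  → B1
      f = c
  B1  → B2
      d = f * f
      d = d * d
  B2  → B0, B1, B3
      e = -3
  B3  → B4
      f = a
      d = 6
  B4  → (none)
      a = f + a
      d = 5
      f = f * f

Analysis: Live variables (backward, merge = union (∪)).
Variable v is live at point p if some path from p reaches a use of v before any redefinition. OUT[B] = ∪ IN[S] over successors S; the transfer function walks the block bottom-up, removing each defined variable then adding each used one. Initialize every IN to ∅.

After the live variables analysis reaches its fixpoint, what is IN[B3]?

Answer: {a}

Trace:
Fixpoint table:
  B0: | IN={a, c} | OUT={a, c, f}
  B1: | IN={a, c, f} | OUT={a, c, f}
  B2: | IN={a, c, f} | OUT={a, c, f}
  B3: | IN={a} | OUT={a, f}
  B4: | IN={a, f} | OUT={}

Merge at B3: OUT[B3] = IN[B4] = {a, f}
Applying B3's transfer function to that OUT value gives IN[B3] (row B3 above).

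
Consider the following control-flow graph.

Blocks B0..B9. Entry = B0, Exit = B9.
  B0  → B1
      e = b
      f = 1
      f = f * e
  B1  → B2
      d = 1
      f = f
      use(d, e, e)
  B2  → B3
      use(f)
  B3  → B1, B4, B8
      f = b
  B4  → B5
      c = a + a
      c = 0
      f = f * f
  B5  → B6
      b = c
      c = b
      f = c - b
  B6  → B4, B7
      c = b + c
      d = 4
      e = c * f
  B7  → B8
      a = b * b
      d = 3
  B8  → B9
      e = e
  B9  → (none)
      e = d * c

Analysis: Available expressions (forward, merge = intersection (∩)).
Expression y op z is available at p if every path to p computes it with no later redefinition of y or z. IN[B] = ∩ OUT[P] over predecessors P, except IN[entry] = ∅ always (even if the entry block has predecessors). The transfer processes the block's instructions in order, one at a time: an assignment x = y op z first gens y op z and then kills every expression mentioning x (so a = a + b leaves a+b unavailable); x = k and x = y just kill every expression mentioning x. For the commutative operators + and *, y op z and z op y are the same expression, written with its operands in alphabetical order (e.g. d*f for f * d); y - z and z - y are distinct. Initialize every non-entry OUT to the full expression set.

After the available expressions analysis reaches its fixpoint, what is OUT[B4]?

Converged values:
  B0: | IN={} | OUT={}
  B1: | IN={} | OUT={}
  B2: | IN={} | OUT={}
  B3: | IN={} | OUT={}
  B4: | IN={} | OUT={a+a}
  B5: | IN={a+a} | OUT={a+a, c-b}
  B6: | IN={a+a, c-b} | OUT={a+a, c*f}
  B7: | IN={a+a, c*f} | OUT={b*b, c*f}
  B8: | IN={} | OUT={}
  B9: | IN={} | OUT={c*d}

Merge at B4: IN[B4] = OUT[B3] ∩ OUT[B6] = {}
Applying B4's transfer function to that IN value gives OUT[B4] (row B4 above).

Answer: {a+a}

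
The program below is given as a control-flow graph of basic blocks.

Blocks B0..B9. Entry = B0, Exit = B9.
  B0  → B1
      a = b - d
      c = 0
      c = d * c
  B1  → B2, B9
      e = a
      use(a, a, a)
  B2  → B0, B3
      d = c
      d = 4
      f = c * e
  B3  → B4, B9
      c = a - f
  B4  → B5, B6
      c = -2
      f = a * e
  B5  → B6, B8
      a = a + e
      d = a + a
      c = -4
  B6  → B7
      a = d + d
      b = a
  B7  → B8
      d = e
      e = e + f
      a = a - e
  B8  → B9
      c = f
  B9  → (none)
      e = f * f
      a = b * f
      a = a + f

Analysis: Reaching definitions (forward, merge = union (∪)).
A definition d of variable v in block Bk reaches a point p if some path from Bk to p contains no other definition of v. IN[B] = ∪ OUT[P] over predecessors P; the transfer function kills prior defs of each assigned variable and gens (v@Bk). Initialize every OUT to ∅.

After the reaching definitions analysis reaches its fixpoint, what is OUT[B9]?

Fixpoint table:
  B0:   IN={a@B0, c@B0, d@B2, e@B1, f@B2}   OUT={a@B0, c@B0, d@B2, e@B1, f@B2}
  B1:   IN={a@B0, c@B0, d@B2, e@B1, f@B2}   OUT={a@B0, c@B0, d@B2, e@B1, f@B2}
  B2:   IN={a@B0, c@B0, d@B2, e@B1, f@B2}   OUT={a@B0, c@B0, d@B2, e@B1, f@B2}
  B3:   IN={a@B0, c@B0, d@B2, e@B1, f@B2}   OUT={a@B0, c@B3, d@B2, e@B1, f@B2}
  B4:   IN={a@B0, c@B3, d@B2, e@B1, f@B2}   OUT={a@B0, c@B4, d@B2, e@B1, f@B4}
  B5:   IN={a@B0, c@B4, d@B2, e@B1, f@B4}   OUT={a@B5, c@B5, d@B5, e@B1, f@B4}
  B6:   IN={a@B0, a@B5, c@B4, c@B5, d@B2, d@B5, e@B1, f@B4}   OUT={a@B6, b@B6, c@B4, c@B5, d@B2, d@B5, e@B1, f@B4}
  B7:   IN={a@B6, b@B6, c@B4, c@B5, d@B2, d@B5, e@B1, f@B4}   OUT={a@B7, b@B6, c@B4, c@B5, d@B7, e@B7, f@B4}
  B8:   IN={a@B5, a@B7, b@B6, c@B4, c@B5, d@B5, d@B7, e@B1, e@B7, f@B4}   OUT={a@B5, a@B7, b@B6, c@B8, d@B5, d@B7, e@B1, e@B7, f@B4}
  B9:   IN={a@B0, a@B5, a@B7, b@B6, c@B0, c@B3, c@B8, d@B2, d@B5, d@B7, e@B1, e@B7, f@B2, f@B4}   OUT={a@B9, b@B6, c@B0, c@B3, c@B8, d@B2, d@B5, d@B7, e@B9, f@B2, f@B4}

Merge at B9: IN[B9] = OUT[B1] ⊔ OUT[B3] ⊔ OUT[B8] = {a@B0, a@B5, a@B7, b@B6, c@B0, c@B3, c@B8, d@B2, d@B5, d@B7, e@B1, e@B7, f@B2, f@B4}
Applying B9's transfer function to that IN value gives OUT[B9] (row B9 above).

Answer: {a@B9, b@B6, c@B0, c@B3, c@B8, d@B2, d@B5, d@B7, e@B9, f@B2, f@B4}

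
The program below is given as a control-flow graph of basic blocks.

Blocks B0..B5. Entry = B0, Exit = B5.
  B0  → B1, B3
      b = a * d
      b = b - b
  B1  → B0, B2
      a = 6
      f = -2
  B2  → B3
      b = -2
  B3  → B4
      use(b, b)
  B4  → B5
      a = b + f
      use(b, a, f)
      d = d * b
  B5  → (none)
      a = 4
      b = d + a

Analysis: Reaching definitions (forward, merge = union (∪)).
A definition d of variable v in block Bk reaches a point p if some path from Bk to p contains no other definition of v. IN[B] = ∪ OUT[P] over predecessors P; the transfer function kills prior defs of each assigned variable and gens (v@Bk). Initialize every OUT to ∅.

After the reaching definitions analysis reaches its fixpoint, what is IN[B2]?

Answer: {a@B1, b@B0, f@B1}

Trace:
Per-block solution:
  B0:  IN={a@B1, b@B0, f@B1}  OUT={a@B1, b@B0, f@B1}
  B1:  IN={a@B1, b@B0, f@B1}  OUT={a@B1, b@B0, f@B1}
  B2:  IN={a@B1, b@B0, f@B1}  OUT={a@B1, b@B2, f@B1}
  B3:  IN={a@B1, b@B0, b@B2, f@B1}  OUT={a@B1, b@B0, b@B2, f@B1}
  B4:  IN={a@B1, b@B0, b@B2, f@B1}  OUT={a@B4, b@B0, b@B2, d@B4, f@B1}
  B5:  IN={a@B4, b@B0, b@B2, d@B4, f@B1}  OUT={a@B5, b@B5, d@B4, f@B1}

Merge at B2: IN[B2] = OUT[B1] = {a@B1, b@B0, f@B1}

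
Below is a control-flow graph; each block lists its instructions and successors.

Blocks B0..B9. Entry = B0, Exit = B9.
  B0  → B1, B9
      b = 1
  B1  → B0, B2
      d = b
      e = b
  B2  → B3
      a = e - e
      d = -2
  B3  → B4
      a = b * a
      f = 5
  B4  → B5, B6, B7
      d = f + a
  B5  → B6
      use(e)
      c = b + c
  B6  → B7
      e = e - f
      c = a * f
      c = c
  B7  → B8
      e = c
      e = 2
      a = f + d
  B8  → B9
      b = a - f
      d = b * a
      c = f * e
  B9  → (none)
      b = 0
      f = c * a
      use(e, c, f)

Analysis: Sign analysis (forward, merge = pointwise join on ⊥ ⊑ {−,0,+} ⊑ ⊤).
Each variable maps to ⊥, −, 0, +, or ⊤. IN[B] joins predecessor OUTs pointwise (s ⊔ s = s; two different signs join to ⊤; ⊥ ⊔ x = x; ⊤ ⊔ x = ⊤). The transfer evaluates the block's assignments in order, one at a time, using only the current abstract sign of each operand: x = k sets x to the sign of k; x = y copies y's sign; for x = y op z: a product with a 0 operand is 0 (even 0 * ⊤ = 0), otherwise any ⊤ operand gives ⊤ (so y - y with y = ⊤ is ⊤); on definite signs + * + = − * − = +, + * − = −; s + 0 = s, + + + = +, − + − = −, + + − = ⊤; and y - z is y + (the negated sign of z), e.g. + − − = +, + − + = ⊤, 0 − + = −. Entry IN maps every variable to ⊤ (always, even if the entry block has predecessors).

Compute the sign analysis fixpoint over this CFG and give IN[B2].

Per-block solution:
  B0:  IN=(all ⊤)  OUT={b:+; rest ⊤}
  B1:  IN={b:+; rest ⊤}  OUT={b:+, d:+, e:+; rest ⊤}
  B2:  IN={b:+, d:+, e:+; rest ⊤}  OUT={b:+, d:-, e:+; rest ⊤}
  B3:  IN={b:+, d:-, e:+; rest ⊤}  OUT={b:+, d:-, e:+, f:+; rest ⊤}
  B4:  IN={b:+, d:-, e:+, f:+; rest ⊤}  OUT={b:+, e:+, f:+; rest ⊤}
  B5:  IN={b:+, e:+, f:+; rest ⊤}  OUT={b:+, e:+, f:+; rest ⊤}
  B6:  IN={b:+, e:+, f:+; rest ⊤}  OUT={b:+, f:+; rest ⊤}
  B7:  IN={b:+, f:+; rest ⊤}  OUT={b:+, e:+, f:+; rest ⊤}
  B8:  IN={b:+, e:+, f:+; rest ⊤}  OUT={c:+, e:+, f:+; rest ⊤}
  B9:  IN=(all ⊤)  OUT={b:0; rest ⊤}

Merge at B2: IN[B2] = OUT[B1] = {a: ⊤, b: +, c: ⊤, d: +, e: +, f: ⊤}

Answer: {a: ⊤, b: +, c: ⊤, d: +, e: +, f: ⊤}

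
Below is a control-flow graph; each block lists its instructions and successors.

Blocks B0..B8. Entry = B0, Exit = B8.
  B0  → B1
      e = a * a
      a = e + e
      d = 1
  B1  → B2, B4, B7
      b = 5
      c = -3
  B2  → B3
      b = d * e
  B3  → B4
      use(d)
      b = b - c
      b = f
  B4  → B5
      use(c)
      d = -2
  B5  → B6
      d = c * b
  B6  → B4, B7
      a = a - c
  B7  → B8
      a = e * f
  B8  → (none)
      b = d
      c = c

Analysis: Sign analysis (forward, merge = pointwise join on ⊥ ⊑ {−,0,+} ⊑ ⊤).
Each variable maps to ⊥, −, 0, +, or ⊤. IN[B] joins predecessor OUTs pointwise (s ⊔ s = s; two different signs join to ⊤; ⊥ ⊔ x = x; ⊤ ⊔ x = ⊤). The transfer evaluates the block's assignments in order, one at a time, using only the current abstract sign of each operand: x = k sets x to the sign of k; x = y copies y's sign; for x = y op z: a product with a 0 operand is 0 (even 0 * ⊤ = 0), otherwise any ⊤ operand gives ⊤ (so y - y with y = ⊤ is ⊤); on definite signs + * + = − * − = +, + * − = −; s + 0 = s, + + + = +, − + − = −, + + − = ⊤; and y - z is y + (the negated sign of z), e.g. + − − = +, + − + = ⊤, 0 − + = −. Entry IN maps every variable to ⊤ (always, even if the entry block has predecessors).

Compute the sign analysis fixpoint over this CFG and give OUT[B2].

Answer: {a: ⊤, b: ⊤, c: -, d: +, e: ⊤, f: ⊤}

Derivation:
Per-block solution:
  B0: | IN=(all ⊤) | OUT={d:+; rest ⊤}
  B1: | IN={d:+; rest ⊤} | OUT={b:+, c:-, d:+; rest ⊤}
  B2: | IN={b:+, c:-, d:+; rest ⊤} | OUT={c:-, d:+; rest ⊤}
  B3: | IN={c:-, d:+; rest ⊤} | OUT={c:-, d:+; rest ⊤}
  B4: | IN={c:-; rest ⊤} | OUT={c:-, d:-; rest ⊤}
  B5: | IN={c:-, d:-; rest ⊤} | OUT={c:-; rest ⊤}
  B6: | IN={c:-; rest ⊤} | OUT={c:-; rest ⊤}
  B7: | IN={c:-; rest ⊤} | OUT={c:-; rest ⊤}
  B8: | IN={c:-; rest ⊤} | OUT={c:-; rest ⊤}

Merge at B2: IN[B2] = OUT[B1] = {a: ⊤, b: +, c: -, d: +, e: ⊤, f: ⊤}
Applying B2's transfer function to that IN value gives OUT[B2] (row B2 above).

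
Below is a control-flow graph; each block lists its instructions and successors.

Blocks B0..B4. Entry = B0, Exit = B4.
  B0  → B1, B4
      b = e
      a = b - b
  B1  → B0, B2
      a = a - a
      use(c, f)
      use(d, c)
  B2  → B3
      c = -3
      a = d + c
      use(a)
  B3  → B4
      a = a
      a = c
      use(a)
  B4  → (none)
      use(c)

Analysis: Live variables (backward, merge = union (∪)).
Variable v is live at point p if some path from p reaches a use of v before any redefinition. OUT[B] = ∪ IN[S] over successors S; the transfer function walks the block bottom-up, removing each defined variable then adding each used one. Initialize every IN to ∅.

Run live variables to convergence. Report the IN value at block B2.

Answer: {d}

Trace:
Converged values:
  B0:  IN={c, d, e, f}  OUT={a, c, d, e, f}
  B1:  IN={a, c, d, e, f}  OUT={c, d, e, f}
  B2:  IN={d}  OUT={a, c}
  B3:  IN={a, c}  OUT={c}
  B4:  IN={c}  OUT={}

Merge at B2: OUT[B2] = IN[B3] = {a, c}
Applying B2's transfer function to that OUT value gives IN[B2] (row B2 above).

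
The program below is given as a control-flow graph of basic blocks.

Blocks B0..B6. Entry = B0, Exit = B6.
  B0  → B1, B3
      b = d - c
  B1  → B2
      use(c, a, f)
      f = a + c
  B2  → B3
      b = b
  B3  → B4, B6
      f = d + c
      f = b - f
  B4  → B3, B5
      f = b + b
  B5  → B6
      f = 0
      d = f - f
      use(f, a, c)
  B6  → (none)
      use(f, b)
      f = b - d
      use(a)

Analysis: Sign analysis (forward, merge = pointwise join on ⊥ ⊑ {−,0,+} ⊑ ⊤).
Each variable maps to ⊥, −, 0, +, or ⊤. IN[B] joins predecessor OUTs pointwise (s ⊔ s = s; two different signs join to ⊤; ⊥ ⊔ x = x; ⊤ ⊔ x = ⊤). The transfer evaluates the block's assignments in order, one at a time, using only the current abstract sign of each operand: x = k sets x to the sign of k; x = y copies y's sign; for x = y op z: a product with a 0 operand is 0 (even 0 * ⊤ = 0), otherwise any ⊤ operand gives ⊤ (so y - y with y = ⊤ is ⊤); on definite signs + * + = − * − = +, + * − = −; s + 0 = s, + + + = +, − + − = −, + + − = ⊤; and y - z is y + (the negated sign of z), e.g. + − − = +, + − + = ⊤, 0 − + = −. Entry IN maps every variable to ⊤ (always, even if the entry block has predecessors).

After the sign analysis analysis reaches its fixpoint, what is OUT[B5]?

Per-block solution:
  B0: | IN=(all ⊤) | OUT=(all ⊤)
  B1: | IN=(all ⊤) | OUT=(all ⊤)
  B2: | IN=(all ⊤) | OUT=(all ⊤)
  B3: | IN=(all ⊤) | OUT=(all ⊤)
  B4: | IN=(all ⊤) | OUT=(all ⊤)
  B5: | IN=(all ⊤) | OUT={d:0, f:0; rest ⊤}
  B6: | IN=(all ⊤) | OUT=(all ⊤)

Merge at B5: IN[B5] = OUT[B4] = {a: ⊤, b: ⊤, c: ⊤, d: ⊤, e: ⊤, f: ⊤}
Applying B5's transfer function to that IN value gives OUT[B5] (row B5 above).

Answer: {a: ⊤, b: ⊤, c: ⊤, d: 0, e: ⊤, f: 0}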